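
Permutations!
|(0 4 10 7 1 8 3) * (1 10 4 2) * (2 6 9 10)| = |(0 6 9 10 7 2 1 8 3)| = 9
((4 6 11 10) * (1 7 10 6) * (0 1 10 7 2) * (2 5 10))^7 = ((0 1 5 10 4 2)(6 11))^7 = (0 1 5 10 4 2)(6 11)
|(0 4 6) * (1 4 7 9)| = |(0 7 9 1 4 6)| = 6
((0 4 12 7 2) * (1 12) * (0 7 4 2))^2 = (0 7 2)(1 4 12) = ((0 2 7)(1 12 4))^2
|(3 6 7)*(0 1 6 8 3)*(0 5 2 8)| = 8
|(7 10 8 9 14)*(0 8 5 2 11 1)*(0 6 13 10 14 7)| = |(0 8 9 7 14)(1 6 13 10 5 2 11)| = 35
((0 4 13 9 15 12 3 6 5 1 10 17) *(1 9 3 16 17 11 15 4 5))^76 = ((0 5 9 4 13 3 6 1 10 11 15 12 16 17))^76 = (0 6 16 13 15 9 10)(1 17 3 12 4 11 5)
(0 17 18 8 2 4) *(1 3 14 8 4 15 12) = (0 17 18 4)(1 3 14 8 2 15 12) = [17, 3, 15, 14, 0, 5, 6, 7, 2, 9, 10, 11, 1, 13, 8, 12, 16, 18, 4]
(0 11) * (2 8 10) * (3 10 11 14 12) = (0 14 12 3 10 2 8 11) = [14, 1, 8, 10, 4, 5, 6, 7, 11, 9, 2, 0, 3, 13, 12]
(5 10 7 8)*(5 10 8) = (5 8 10 7) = [0, 1, 2, 3, 4, 8, 6, 5, 10, 9, 7]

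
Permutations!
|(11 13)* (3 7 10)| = |(3 7 10)(11 13)| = 6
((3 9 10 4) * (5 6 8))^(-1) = (3 4 10 9)(5 8 6)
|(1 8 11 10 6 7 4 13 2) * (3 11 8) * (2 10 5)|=|(1 3 11 5 2)(4 13 10 6 7)|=5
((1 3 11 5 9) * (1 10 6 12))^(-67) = (1 10 11 12 9 3 6 5) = ((1 3 11 5 9 10 6 12))^(-67)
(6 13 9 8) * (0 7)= (0 7)(6 13 9 8)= [7, 1, 2, 3, 4, 5, 13, 0, 6, 8, 10, 11, 12, 9]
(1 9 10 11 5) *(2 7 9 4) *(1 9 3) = (1 4 2 7 3)(5 9 10 11) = [0, 4, 7, 1, 2, 9, 6, 3, 8, 10, 11, 5]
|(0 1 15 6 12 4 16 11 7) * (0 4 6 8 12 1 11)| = |(0 11 7 4 16)(1 15 8 12 6)| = 5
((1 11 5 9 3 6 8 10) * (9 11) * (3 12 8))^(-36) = ((1 9 12 8 10)(3 6)(5 11))^(-36) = (1 10 8 12 9)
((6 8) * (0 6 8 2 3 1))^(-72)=((8)(0 6 2 3 1))^(-72)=(8)(0 3 6 1 2)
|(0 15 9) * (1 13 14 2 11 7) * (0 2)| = 9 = |(0 15 9 2 11 7 1 13 14)|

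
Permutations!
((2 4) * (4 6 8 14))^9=(2 4 14 8 6)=((2 6 8 14 4))^9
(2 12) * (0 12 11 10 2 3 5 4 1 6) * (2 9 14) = (0 12 3 5 4 1 6)(2 11 10 9 14) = [12, 6, 11, 5, 1, 4, 0, 7, 8, 14, 9, 10, 3, 13, 2]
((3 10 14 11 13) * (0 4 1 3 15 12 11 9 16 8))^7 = ((0 4 1 3 10 14 9 16 8)(11 13 15 12))^7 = (0 16 14 3 4 8 9 10 1)(11 12 15 13)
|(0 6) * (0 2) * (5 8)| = 6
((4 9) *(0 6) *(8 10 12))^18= (12)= ((0 6)(4 9)(8 10 12))^18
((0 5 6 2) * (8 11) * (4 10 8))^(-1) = ((0 5 6 2)(4 10 8 11))^(-1) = (0 2 6 5)(4 11 8 10)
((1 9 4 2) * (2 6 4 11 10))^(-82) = ((1 9 11 10 2)(4 6))^(-82) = (1 10 9 2 11)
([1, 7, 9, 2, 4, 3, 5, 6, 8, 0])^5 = [3, 2, 6, 7, 4, 1, 0, 9, 8, 5]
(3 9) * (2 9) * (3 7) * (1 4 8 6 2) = [0, 4, 9, 1, 8, 5, 2, 3, 6, 7] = (1 4 8 6 2 9 7 3)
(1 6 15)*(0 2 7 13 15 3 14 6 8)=(0 2 7 13 15 1 8)(3 14 6)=[2, 8, 7, 14, 4, 5, 3, 13, 0, 9, 10, 11, 12, 15, 6, 1]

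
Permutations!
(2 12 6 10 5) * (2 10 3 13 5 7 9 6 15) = (2 12 15)(3 13 5 10 7 9 6) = [0, 1, 12, 13, 4, 10, 3, 9, 8, 6, 7, 11, 15, 5, 14, 2]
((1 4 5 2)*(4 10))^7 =(1 4 2 10 5) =((1 10 4 5 2))^7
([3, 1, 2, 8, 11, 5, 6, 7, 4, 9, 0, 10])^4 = [11, 1, 2, 10, 3, 5, 6, 7, 0, 9, 4, 8]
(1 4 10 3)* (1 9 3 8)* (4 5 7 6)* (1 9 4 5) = (3 4 10 8 9)(5 7 6) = [0, 1, 2, 4, 10, 7, 5, 6, 9, 3, 8]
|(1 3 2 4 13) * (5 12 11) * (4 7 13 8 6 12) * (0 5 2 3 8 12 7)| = 30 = |(0 5 4 12 11 2)(1 8 6 7 13)|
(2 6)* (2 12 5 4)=(2 6 12 5 4)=[0, 1, 6, 3, 2, 4, 12, 7, 8, 9, 10, 11, 5]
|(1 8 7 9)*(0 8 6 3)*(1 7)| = |(0 8 1 6 3)(7 9)| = 10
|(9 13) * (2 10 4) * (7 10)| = 4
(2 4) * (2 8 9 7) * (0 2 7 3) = (0 2 4 8 9 3) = [2, 1, 4, 0, 8, 5, 6, 7, 9, 3]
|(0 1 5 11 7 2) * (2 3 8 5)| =|(0 1 2)(3 8 5 11 7)| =15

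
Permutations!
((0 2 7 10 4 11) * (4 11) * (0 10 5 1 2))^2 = (11)(1 7)(2 5)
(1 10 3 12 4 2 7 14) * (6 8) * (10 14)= (1 14)(2 7 10 3 12 4)(6 8)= [0, 14, 7, 12, 2, 5, 8, 10, 6, 9, 3, 11, 4, 13, 1]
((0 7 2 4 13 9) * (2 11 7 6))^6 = ((0 6 2 4 13 9)(7 11))^6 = (13)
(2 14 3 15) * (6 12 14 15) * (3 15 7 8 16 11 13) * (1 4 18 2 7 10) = [0, 4, 10, 6, 18, 5, 12, 8, 16, 9, 1, 13, 14, 3, 15, 7, 11, 17, 2] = (1 4 18 2 10)(3 6 12 14 15 7 8 16 11 13)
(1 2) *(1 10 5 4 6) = (1 2 10 5 4 6) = [0, 2, 10, 3, 6, 4, 1, 7, 8, 9, 5]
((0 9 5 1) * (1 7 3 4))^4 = (0 3 9 4 5 1 7)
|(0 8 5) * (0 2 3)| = 5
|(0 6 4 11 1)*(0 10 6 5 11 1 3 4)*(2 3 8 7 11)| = 24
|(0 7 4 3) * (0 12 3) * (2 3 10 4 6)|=8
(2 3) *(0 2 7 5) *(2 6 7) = (0 6 7 5)(2 3) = [6, 1, 3, 2, 4, 0, 7, 5]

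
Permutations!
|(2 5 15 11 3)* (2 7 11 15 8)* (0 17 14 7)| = |(0 17 14 7 11 3)(2 5 8)| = 6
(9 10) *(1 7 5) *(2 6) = (1 7 5)(2 6)(9 10) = [0, 7, 6, 3, 4, 1, 2, 5, 8, 10, 9]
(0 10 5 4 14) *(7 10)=(0 7 10 5 4 14)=[7, 1, 2, 3, 14, 4, 6, 10, 8, 9, 5, 11, 12, 13, 0]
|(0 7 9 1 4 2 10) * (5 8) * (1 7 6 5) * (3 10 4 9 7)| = 8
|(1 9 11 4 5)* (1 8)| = 6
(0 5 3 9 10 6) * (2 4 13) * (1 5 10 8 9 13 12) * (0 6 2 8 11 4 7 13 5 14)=(0 10 2 7 13 8 9 11 4 12 1 14)(3 5)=[10, 14, 7, 5, 12, 3, 6, 13, 9, 11, 2, 4, 1, 8, 0]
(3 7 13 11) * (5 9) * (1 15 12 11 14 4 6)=(1 15 12 11 3 7 13 14 4 6)(5 9)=[0, 15, 2, 7, 6, 9, 1, 13, 8, 5, 10, 3, 11, 14, 4, 12]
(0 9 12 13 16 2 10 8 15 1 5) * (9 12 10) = (0 12 13 16 2 9 10 8 15 1 5) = [12, 5, 9, 3, 4, 0, 6, 7, 15, 10, 8, 11, 13, 16, 14, 1, 2]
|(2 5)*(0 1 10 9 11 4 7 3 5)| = |(0 1 10 9 11 4 7 3 5 2)| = 10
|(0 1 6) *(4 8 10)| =3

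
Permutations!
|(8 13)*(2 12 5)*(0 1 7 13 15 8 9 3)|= |(0 1 7 13 9 3)(2 12 5)(8 15)|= 6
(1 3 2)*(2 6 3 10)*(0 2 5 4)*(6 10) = (0 2 1 6 3 10 5 4) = [2, 6, 1, 10, 0, 4, 3, 7, 8, 9, 5]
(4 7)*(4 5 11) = (4 7 5 11) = [0, 1, 2, 3, 7, 11, 6, 5, 8, 9, 10, 4]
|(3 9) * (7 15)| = |(3 9)(7 15)| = 2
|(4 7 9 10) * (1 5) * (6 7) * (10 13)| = 6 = |(1 5)(4 6 7 9 13 10)|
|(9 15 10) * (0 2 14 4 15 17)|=|(0 2 14 4 15 10 9 17)|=8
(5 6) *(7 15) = (5 6)(7 15) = [0, 1, 2, 3, 4, 6, 5, 15, 8, 9, 10, 11, 12, 13, 14, 7]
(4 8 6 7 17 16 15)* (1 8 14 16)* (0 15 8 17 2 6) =(0 15 4 14 16 8)(1 17)(2 6 7) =[15, 17, 6, 3, 14, 5, 7, 2, 0, 9, 10, 11, 12, 13, 16, 4, 8, 1]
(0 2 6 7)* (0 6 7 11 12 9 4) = (0 2 7 6 11 12 9 4) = [2, 1, 7, 3, 0, 5, 11, 6, 8, 4, 10, 12, 9]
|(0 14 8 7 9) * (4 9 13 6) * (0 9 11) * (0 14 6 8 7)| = |(0 6 4 11 14 7 13 8)| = 8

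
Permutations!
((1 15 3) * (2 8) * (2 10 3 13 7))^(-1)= ((1 15 13 7 2 8 10 3))^(-1)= (1 3 10 8 2 7 13 15)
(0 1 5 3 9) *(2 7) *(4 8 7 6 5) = (0 1 4 8 7 2 6 5 3 9) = [1, 4, 6, 9, 8, 3, 5, 2, 7, 0]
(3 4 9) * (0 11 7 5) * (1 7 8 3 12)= (0 11 8 3 4 9 12 1 7 5)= [11, 7, 2, 4, 9, 0, 6, 5, 3, 12, 10, 8, 1]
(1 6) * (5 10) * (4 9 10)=[0, 6, 2, 3, 9, 4, 1, 7, 8, 10, 5]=(1 6)(4 9 10 5)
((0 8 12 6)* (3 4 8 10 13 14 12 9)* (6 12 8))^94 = ((0 10 13 14 8 9 3 4 6))^94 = (0 8 6 14 4 13 3 10 9)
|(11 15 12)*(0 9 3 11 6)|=|(0 9 3 11 15 12 6)|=7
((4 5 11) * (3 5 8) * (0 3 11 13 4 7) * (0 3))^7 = ((3 5 13 4 8 11 7))^7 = (13)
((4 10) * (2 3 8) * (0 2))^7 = (0 8 3 2)(4 10)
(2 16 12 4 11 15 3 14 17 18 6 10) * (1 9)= (1 9)(2 16 12 4 11 15 3 14 17 18 6 10)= [0, 9, 16, 14, 11, 5, 10, 7, 8, 1, 2, 15, 4, 13, 17, 3, 12, 18, 6]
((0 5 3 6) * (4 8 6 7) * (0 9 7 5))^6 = (4 8 6 9 7)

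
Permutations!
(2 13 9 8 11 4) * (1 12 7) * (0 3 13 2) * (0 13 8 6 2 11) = (0 3 8)(1 12 7)(2 11 4 13 9 6) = [3, 12, 11, 8, 13, 5, 2, 1, 0, 6, 10, 4, 7, 9]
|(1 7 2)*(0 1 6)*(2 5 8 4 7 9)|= |(0 1 9 2 6)(4 7 5 8)|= 20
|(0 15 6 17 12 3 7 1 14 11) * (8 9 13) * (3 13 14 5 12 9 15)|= |(0 3 7 1 5 12 13 8 15 6 17 9 14 11)|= 14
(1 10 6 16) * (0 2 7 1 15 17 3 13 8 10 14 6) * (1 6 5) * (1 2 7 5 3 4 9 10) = (0 7 6 16 15 17 4 9 10)(1 14 3 13 8)(2 5) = [7, 14, 5, 13, 9, 2, 16, 6, 1, 10, 0, 11, 12, 8, 3, 17, 15, 4]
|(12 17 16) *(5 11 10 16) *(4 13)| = |(4 13)(5 11 10 16 12 17)| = 6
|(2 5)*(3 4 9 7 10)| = |(2 5)(3 4 9 7 10)| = 10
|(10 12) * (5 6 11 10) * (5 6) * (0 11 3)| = |(0 11 10 12 6 3)| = 6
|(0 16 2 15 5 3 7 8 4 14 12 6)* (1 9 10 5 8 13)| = 63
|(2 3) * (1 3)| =3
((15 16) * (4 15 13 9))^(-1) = (4 9 13 16 15)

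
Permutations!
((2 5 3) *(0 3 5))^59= ((5)(0 3 2))^59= (5)(0 2 3)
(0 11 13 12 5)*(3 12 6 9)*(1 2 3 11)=(0 1 2 3 12 5)(6 9 11 13)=[1, 2, 3, 12, 4, 0, 9, 7, 8, 11, 10, 13, 5, 6]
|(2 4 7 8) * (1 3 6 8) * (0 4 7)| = |(0 4)(1 3 6 8 2 7)| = 6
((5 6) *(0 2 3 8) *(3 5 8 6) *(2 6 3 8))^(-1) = (0 8 5 2 6)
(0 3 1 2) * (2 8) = (0 3 1 8 2) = [3, 8, 0, 1, 4, 5, 6, 7, 2]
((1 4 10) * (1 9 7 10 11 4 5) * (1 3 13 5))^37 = (3 13 5)(4 11)(7 10 9)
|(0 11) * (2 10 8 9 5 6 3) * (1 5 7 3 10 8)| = 20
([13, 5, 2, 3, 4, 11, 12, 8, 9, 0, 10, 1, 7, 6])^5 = (0 8 12 13 9 7 6)(1 11 5)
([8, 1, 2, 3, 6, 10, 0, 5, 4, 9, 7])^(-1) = [6, 1, 2, 3, 8, 7, 4, 10, 0, 9, 5]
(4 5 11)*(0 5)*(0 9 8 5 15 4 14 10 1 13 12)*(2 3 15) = (0 2 3 15 4 9 8 5 11 14 10 1 13 12) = [2, 13, 3, 15, 9, 11, 6, 7, 5, 8, 1, 14, 0, 12, 10, 4]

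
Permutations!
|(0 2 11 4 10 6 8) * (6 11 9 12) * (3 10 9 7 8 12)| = |(0 2 7 8)(3 10 11 4 9)(6 12)| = 20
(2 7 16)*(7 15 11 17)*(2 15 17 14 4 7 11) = (2 17 11 14 4 7 16 15) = [0, 1, 17, 3, 7, 5, 6, 16, 8, 9, 10, 14, 12, 13, 4, 2, 15, 11]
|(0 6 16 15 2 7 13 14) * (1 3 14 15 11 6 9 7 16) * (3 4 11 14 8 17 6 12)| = |(0 9 7 13 15 2 16 14)(1 4 11 12 3 8 17 6)| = 8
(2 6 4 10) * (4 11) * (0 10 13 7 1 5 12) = [10, 5, 6, 3, 13, 12, 11, 1, 8, 9, 2, 4, 0, 7] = (0 10 2 6 11 4 13 7 1 5 12)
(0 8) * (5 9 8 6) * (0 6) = (5 9 8 6) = [0, 1, 2, 3, 4, 9, 5, 7, 6, 8]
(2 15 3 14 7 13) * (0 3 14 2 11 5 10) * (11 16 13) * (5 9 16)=(0 3 2 15 14 7 11 9 16 13 5 10)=[3, 1, 15, 2, 4, 10, 6, 11, 8, 16, 0, 9, 12, 5, 7, 14, 13]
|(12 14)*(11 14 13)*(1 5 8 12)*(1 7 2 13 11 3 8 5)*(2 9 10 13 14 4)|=|(2 14 7 9 10 13 3 8 12 11 4)|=11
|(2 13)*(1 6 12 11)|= 4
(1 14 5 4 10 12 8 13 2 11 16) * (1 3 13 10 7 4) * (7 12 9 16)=(1 14 5)(2 11 7 4 12 8 10 9 16 3 13)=[0, 14, 11, 13, 12, 1, 6, 4, 10, 16, 9, 7, 8, 2, 5, 15, 3]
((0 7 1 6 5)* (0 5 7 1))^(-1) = (0 7 6 1)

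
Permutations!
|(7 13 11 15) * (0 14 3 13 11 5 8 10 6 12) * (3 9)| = 30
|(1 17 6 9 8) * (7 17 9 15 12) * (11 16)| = |(1 9 8)(6 15 12 7 17)(11 16)| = 30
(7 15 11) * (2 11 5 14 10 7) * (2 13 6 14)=(2 11 13 6 14 10 7 15 5)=[0, 1, 11, 3, 4, 2, 14, 15, 8, 9, 7, 13, 12, 6, 10, 5]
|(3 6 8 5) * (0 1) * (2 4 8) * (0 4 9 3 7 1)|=20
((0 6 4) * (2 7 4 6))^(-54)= ((0 2 7 4))^(-54)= (0 7)(2 4)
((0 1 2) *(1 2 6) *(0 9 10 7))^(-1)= ((0 2 9 10 7)(1 6))^(-1)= (0 7 10 9 2)(1 6)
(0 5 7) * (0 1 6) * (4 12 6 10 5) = (0 4 12 6)(1 10 5 7) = [4, 10, 2, 3, 12, 7, 0, 1, 8, 9, 5, 11, 6]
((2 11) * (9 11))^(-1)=((2 9 11))^(-1)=(2 11 9)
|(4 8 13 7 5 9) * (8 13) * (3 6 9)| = 7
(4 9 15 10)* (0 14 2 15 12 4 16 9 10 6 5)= (0 14 2 15 6 5)(4 10 16 9 12)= [14, 1, 15, 3, 10, 0, 5, 7, 8, 12, 16, 11, 4, 13, 2, 6, 9]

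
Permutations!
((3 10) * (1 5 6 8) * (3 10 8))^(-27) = ((10)(1 5 6 3 8))^(-27) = (10)(1 3 5 8 6)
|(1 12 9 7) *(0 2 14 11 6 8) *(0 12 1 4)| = |(0 2 14 11 6 8 12 9 7 4)| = 10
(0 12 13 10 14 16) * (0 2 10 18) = (0 12 13 18)(2 10 14 16) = [12, 1, 10, 3, 4, 5, 6, 7, 8, 9, 14, 11, 13, 18, 16, 15, 2, 17, 0]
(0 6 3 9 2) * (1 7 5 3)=(0 6 1 7 5 3 9 2)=[6, 7, 0, 9, 4, 3, 1, 5, 8, 2]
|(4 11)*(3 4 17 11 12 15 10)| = 10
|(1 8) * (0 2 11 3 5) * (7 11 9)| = |(0 2 9 7 11 3 5)(1 8)| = 14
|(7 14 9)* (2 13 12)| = 3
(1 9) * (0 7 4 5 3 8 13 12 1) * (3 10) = (0 7 4 5 10 3 8 13 12 1 9) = [7, 9, 2, 8, 5, 10, 6, 4, 13, 0, 3, 11, 1, 12]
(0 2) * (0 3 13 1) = (0 2 3 13 1) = [2, 0, 3, 13, 4, 5, 6, 7, 8, 9, 10, 11, 12, 1]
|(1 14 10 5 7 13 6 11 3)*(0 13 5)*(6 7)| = 10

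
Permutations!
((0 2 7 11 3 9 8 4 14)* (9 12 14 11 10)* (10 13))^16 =(0 10 11)(2 9 3)(4 14 13)(7 8 12)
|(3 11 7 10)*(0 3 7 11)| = 2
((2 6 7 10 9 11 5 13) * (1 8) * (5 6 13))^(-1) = ((1 8)(2 13)(6 7 10 9 11))^(-1) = (1 8)(2 13)(6 11 9 10 7)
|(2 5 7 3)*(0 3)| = 5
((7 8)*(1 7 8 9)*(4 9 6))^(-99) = (1 7 6 4 9) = ((1 7 6 4 9))^(-99)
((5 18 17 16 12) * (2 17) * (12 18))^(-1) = (2 18 16 17)(5 12)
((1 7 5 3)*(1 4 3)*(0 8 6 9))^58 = (0 6)(1 7 5)(8 9)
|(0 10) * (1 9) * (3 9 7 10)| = 6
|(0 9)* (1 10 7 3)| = 4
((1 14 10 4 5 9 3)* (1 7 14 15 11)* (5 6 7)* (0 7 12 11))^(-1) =(0 15 1 11 12 6 4 10 14 7)(3 9 5)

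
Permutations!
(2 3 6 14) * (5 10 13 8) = [0, 1, 3, 6, 4, 10, 14, 7, 5, 9, 13, 11, 12, 8, 2] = (2 3 6 14)(5 10 13 8)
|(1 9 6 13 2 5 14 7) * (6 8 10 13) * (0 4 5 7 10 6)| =12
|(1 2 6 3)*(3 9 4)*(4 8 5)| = 8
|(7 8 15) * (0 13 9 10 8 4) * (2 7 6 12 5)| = 12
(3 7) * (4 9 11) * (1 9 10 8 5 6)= (1 9 11 4 10 8 5 6)(3 7)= [0, 9, 2, 7, 10, 6, 1, 3, 5, 11, 8, 4]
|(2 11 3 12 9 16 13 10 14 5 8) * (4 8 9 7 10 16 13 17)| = |(2 11 3 12 7 10 14 5 9 13 16 17 4 8)| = 14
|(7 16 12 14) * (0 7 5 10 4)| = 8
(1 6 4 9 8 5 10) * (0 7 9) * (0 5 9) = (0 7)(1 6 4 5 10)(8 9) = [7, 6, 2, 3, 5, 10, 4, 0, 9, 8, 1]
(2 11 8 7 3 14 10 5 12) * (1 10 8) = (1 10 5 12 2 11)(3 14 8 7) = [0, 10, 11, 14, 4, 12, 6, 3, 7, 9, 5, 1, 2, 13, 8]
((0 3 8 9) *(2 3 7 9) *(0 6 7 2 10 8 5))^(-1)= (0 5 3 2)(6 9 7)(8 10)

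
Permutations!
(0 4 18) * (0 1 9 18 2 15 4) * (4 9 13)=(1 13 4 2 15 9 18)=[0, 13, 15, 3, 2, 5, 6, 7, 8, 18, 10, 11, 12, 4, 14, 9, 16, 17, 1]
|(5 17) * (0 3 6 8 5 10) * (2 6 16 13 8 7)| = 24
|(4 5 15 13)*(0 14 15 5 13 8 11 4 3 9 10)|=10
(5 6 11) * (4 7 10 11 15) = (4 7 10 11 5 6 15) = [0, 1, 2, 3, 7, 6, 15, 10, 8, 9, 11, 5, 12, 13, 14, 4]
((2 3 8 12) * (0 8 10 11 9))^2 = ((0 8 12 2 3 10 11 9))^2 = (0 12 3 11)(2 10 9 8)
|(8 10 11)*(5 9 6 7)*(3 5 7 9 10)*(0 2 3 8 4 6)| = |(0 2 3 5 10 11 4 6 9)| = 9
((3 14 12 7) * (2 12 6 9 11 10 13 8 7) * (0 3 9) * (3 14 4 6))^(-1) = (0 6 4 3 14)(2 12)(7 8 13 10 11 9)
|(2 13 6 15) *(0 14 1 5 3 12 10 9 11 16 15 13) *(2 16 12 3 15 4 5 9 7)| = 36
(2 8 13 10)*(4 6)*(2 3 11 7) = (2 8 13 10 3 11 7)(4 6) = [0, 1, 8, 11, 6, 5, 4, 2, 13, 9, 3, 7, 12, 10]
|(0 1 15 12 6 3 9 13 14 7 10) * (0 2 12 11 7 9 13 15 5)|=33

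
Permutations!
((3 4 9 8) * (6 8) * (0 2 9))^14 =(9)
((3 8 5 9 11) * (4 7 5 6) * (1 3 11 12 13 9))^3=((1 3 8 6 4 7 5)(9 12 13))^3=(13)(1 6 5 8 7 3 4)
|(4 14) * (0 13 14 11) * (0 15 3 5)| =8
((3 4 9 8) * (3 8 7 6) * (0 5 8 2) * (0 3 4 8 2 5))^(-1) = ((2 3 8 5)(4 9 7 6))^(-1) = (2 5 8 3)(4 6 7 9)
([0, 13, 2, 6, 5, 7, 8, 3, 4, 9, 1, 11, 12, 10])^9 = [0, 1, 2, 4, 3, 6, 5, 8, 7, 9, 10, 11, 12, 13]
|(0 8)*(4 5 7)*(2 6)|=6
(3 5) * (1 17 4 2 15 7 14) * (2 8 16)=[0, 17, 15, 5, 8, 3, 6, 14, 16, 9, 10, 11, 12, 13, 1, 7, 2, 4]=(1 17 4 8 16 2 15 7 14)(3 5)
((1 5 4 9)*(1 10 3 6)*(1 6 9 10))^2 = (1 4 3)(5 10 9) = ((1 5 4 10 3 9))^2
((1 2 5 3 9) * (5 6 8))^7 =((1 2 6 8 5 3 9))^7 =(9)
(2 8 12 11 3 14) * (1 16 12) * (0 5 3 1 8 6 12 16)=[5, 0, 6, 14, 4, 3, 12, 7, 8, 9, 10, 1, 11, 13, 2, 15, 16]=(16)(0 5 3 14 2 6 12 11 1)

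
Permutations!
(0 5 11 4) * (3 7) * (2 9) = [5, 1, 9, 7, 0, 11, 6, 3, 8, 2, 10, 4] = (0 5 11 4)(2 9)(3 7)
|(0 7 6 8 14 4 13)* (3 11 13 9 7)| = 12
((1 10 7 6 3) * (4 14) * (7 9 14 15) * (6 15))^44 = ((1 10 9 14 4 6 3)(7 15))^44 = (15)(1 9 4 3 10 14 6)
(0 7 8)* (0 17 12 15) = (0 7 8 17 12 15) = [7, 1, 2, 3, 4, 5, 6, 8, 17, 9, 10, 11, 15, 13, 14, 0, 16, 12]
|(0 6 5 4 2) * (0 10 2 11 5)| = |(0 6)(2 10)(4 11 5)| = 6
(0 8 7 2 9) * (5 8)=(0 5 8 7 2 9)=[5, 1, 9, 3, 4, 8, 6, 2, 7, 0]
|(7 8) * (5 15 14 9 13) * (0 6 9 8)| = |(0 6 9 13 5 15 14 8 7)| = 9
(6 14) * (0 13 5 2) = (0 13 5 2)(6 14) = [13, 1, 0, 3, 4, 2, 14, 7, 8, 9, 10, 11, 12, 5, 6]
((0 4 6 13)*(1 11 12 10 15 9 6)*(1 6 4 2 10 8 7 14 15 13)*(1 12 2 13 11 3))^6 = (4 15 7 12)(6 9 14 8)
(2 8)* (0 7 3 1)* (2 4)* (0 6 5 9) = (0 7 3 1 6 5 9)(2 8 4) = [7, 6, 8, 1, 2, 9, 5, 3, 4, 0]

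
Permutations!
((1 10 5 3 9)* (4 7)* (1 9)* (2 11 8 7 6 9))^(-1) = (1 3 5 10)(2 9 6 4 7 8 11)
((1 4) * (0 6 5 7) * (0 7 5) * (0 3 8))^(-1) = ((0 6 3 8)(1 4))^(-1) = (0 8 3 6)(1 4)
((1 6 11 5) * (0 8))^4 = ((0 8)(1 6 11 5))^4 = (11)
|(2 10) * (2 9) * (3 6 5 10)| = 6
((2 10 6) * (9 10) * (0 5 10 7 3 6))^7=(0 5 10)(2 7 6 9 3)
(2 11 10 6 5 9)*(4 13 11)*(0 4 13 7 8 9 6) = (0 4 7 8 9 2 13 11 10)(5 6) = [4, 1, 13, 3, 7, 6, 5, 8, 9, 2, 0, 10, 12, 11]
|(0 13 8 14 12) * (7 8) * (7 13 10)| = 6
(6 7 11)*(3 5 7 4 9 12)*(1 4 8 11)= [0, 4, 2, 5, 9, 7, 8, 1, 11, 12, 10, 6, 3]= (1 4 9 12 3 5 7)(6 8 11)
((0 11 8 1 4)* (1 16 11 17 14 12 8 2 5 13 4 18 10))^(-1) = (0 4 13 5 2 11 16 8 12 14 17)(1 10 18)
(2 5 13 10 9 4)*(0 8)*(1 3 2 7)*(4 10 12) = (0 8)(1 3 2 5 13 12 4 7)(9 10) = [8, 3, 5, 2, 7, 13, 6, 1, 0, 10, 9, 11, 4, 12]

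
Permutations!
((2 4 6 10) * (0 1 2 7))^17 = ((0 1 2 4 6 10 7))^17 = (0 4 7 2 10 1 6)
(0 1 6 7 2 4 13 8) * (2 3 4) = (0 1 6 7 3 4 13 8) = [1, 6, 2, 4, 13, 5, 7, 3, 0, 9, 10, 11, 12, 8]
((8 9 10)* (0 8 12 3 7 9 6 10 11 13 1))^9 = ((0 8 6 10 12 3 7 9 11 13 1))^9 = (0 13 9 3 10 8 1 11 7 12 6)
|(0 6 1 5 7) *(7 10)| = 6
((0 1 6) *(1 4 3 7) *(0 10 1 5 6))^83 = ((0 4 3 7 5 6 10 1))^83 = (0 7 10 4 5 1 3 6)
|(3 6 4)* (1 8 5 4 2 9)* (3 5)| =6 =|(1 8 3 6 2 9)(4 5)|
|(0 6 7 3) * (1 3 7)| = 4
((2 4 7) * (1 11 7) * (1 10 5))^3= ((1 11 7 2 4 10 5))^3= (1 2 5 7 10 11 4)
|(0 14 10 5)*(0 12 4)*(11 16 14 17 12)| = 20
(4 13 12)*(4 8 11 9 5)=(4 13 12 8 11 9 5)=[0, 1, 2, 3, 13, 4, 6, 7, 11, 5, 10, 9, 8, 12]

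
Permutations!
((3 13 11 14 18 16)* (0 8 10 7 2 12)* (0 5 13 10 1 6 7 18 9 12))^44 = ((0 8 1 6 7 2)(3 10 18 16)(5 13 11 14 9 12))^44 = (18)(0 1 7)(2 8 6)(5 11 9)(12 13 14)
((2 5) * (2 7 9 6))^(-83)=((2 5 7 9 6))^(-83)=(2 7 6 5 9)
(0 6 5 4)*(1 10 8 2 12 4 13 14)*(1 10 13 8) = [6, 13, 12, 3, 0, 8, 5, 7, 2, 9, 1, 11, 4, 14, 10] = (0 6 5 8 2 12 4)(1 13 14 10)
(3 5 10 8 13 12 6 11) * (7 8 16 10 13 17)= (3 5 13 12 6 11)(7 8 17)(10 16)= [0, 1, 2, 5, 4, 13, 11, 8, 17, 9, 16, 3, 6, 12, 14, 15, 10, 7]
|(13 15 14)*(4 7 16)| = 3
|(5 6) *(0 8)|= |(0 8)(5 6)|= 2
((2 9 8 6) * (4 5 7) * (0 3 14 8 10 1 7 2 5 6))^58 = (0 14)(1 4 5 9)(2 10 7 6)(3 8)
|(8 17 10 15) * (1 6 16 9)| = |(1 6 16 9)(8 17 10 15)| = 4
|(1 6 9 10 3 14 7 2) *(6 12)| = |(1 12 6 9 10 3 14 7 2)| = 9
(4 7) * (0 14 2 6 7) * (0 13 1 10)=[14, 10, 6, 3, 13, 5, 7, 4, 8, 9, 0, 11, 12, 1, 2]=(0 14 2 6 7 4 13 1 10)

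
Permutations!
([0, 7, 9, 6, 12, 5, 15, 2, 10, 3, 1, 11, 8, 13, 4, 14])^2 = [0, 2, 3, 15, 8, 5, 14, 9, 1, 6, 7, 11, 10, 13, 12, 4]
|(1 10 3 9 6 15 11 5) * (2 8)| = |(1 10 3 9 6 15 11 5)(2 8)| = 8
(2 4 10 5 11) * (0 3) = (0 3)(2 4 10 5 11) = [3, 1, 4, 0, 10, 11, 6, 7, 8, 9, 5, 2]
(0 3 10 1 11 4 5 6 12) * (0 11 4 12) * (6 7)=[3, 4, 2, 10, 5, 7, 0, 6, 8, 9, 1, 12, 11]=(0 3 10 1 4 5 7 6)(11 12)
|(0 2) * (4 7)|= 2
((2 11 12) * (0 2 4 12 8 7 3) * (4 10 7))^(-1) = (0 3 7 10 12 4 8 11 2) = ((0 2 11 8 4 12 10 7 3))^(-1)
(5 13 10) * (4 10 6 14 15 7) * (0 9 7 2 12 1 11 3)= (0 9 7 4 10 5 13 6 14 15 2 12 1 11 3)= [9, 11, 12, 0, 10, 13, 14, 4, 8, 7, 5, 3, 1, 6, 15, 2]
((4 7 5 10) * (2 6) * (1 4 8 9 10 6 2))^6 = ((1 4 7 5 6)(8 9 10))^6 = (10)(1 4 7 5 6)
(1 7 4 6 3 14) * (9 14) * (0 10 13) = (0 10 13)(1 7 4 6 3 9 14) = [10, 7, 2, 9, 6, 5, 3, 4, 8, 14, 13, 11, 12, 0, 1]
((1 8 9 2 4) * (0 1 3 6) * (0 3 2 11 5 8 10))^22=(0 1 10)(5 9)(8 11)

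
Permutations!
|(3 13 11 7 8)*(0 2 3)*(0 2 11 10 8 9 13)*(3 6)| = 10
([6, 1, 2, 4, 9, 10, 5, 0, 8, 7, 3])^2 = (0 5 3 9)(4 7 6 10)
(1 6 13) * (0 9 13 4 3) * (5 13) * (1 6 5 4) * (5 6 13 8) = (13)(0 9 4 3)(1 6)(5 8) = [9, 6, 2, 0, 3, 8, 1, 7, 5, 4, 10, 11, 12, 13]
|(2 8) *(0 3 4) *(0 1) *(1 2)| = 6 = |(0 3 4 2 8 1)|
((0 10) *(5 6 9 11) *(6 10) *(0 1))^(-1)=((0 6 9 11 5 10 1))^(-1)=(0 1 10 5 11 9 6)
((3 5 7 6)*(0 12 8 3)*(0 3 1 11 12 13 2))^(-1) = ((0 13 2)(1 11 12 8)(3 5 7 6))^(-1) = (0 2 13)(1 8 12 11)(3 6 7 5)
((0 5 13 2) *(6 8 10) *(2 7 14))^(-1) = ((0 5 13 7 14 2)(6 8 10))^(-1) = (0 2 14 7 13 5)(6 10 8)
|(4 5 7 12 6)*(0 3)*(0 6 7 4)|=6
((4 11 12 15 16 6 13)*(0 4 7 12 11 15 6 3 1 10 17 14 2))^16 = ((0 4 15 16 3 1 10 17 14 2)(6 13 7 12))^16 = (0 10 15 14 3)(1 4 17 16 2)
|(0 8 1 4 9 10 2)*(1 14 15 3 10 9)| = 14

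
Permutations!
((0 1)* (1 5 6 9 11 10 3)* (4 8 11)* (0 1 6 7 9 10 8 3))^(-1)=(0 10 6 3 4 9 7 5)(8 11)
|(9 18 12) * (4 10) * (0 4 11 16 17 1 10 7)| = 15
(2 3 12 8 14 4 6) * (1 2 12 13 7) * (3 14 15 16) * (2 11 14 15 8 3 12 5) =[0, 11, 15, 13, 6, 2, 5, 1, 8, 9, 10, 14, 3, 7, 4, 16, 12] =(1 11 14 4 6 5 2 15 16 12 3 13 7)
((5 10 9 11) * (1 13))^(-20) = ((1 13)(5 10 9 11))^(-20) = (13)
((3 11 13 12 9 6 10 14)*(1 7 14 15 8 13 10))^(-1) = (1 6 9 12 13 8 15 10 11 3 14 7)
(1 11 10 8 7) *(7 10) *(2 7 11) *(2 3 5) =(11)(1 3 5 2 7)(8 10) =[0, 3, 7, 5, 4, 2, 6, 1, 10, 9, 8, 11]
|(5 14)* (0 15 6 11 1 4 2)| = |(0 15 6 11 1 4 2)(5 14)| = 14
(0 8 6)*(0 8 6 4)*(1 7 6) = (0 1 7 6 8 4) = [1, 7, 2, 3, 0, 5, 8, 6, 4]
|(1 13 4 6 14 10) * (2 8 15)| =|(1 13 4 6 14 10)(2 8 15)| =6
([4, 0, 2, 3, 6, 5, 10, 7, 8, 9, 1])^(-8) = [6, 4, 2, 3, 10, 5, 1, 7, 8, 9, 0]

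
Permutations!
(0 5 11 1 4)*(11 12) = (0 5 12 11 1 4) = [5, 4, 2, 3, 0, 12, 6, 7, 8, 9, 10, 1, 11]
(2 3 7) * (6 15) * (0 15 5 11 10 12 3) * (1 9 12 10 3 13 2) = [15, 9, 0, 7, 4, 11, 5, 1, 8, 12, 10, 3, 13, 2, 14, 6] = (0 15 6 5 11 3 7 1 9 12 13 2)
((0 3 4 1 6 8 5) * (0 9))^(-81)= (0 9 5 8 6 1 4 3)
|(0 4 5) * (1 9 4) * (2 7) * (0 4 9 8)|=|(9)(0 1 8)(2 7)(4 5)|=6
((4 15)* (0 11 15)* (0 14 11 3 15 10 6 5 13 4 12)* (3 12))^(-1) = (0 12)(3 15)(4 13 5 6 10 11 14)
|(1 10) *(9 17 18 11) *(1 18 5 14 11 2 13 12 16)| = 35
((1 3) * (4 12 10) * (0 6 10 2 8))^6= (0 8 2 12 4 10 6)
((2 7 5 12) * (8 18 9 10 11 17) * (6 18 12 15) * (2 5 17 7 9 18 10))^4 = ((18)(2 9)(5 15 6 10 11 7 17 8 12))^4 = (18)(5 11 12 10 8 6 17 15 7)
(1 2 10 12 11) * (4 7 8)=[0, 2, 10, 3, 7, 5, 6, 8, 4, 9, 12, 1, 11]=(1 2 10 12 11)(4 7 8)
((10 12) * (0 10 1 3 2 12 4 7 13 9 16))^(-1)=((0 10 4 7 13 9 16)(1 3 2 12))^(-1)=(0 16 9 13 7 4 10)(1 12 2 3)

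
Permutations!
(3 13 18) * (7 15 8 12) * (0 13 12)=(0 13 18 3 12 7 15 8)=[13, 1, 2, 12, 4, 5, 6, 15, 0, 9, 10, 11, 7, 18, 14, 8, 16, 17, 3]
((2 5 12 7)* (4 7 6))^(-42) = (12)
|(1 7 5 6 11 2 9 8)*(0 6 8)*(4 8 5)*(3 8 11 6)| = |(0 3 8 1 7 4 11 2 9)| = 9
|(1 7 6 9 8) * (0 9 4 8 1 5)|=|(0 9 1 7 6 4 8 5)|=8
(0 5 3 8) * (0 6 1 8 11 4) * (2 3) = (0 5 2 3 11 4)(1 8 6) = [5, 8, 3, 11, 0, 2, 1, 7, 6, 9, 10, 4]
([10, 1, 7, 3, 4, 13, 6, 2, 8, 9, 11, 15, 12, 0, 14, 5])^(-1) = [13, 1, 7, 3, 4, 15, 6, 2, 8, 9, 0, 10, 12, 5, 14, 11]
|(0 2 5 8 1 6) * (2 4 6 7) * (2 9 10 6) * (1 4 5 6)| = 12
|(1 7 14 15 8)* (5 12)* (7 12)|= 7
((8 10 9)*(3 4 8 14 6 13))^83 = (3 10 6 4 9 13 8 14)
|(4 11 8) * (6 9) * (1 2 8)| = 10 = |(1 2 8 4 11)(6 9)|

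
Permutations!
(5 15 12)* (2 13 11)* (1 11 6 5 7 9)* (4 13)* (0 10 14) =[10, 11, 4, 3, 13, 15, 5, 9, 8, 1, 14, 2, 7, 6, 0, 12] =(0 10 14)(1 11 2 4 13 6 5 15 12 7 9)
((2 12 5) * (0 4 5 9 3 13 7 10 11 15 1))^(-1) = ((0 4 5 2 12 9 3 13 7 10 11 15 1))^(-1) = (0 1 15 11 10 7 13 3 9 12 2 5 4)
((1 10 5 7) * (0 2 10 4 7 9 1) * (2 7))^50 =((0 7)(1 4 2 10 5 9))^50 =(1 2 5)(4 10 9)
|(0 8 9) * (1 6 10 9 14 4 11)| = |(0 8 14 4 11 1 6 10 9)| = 9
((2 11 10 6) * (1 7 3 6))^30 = ((1 7 3 6 2 11 10))^30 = (1 3 2 10 7 6 11)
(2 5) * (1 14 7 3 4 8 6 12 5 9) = (1 14 7 3 4 8 6 12 5 2 9) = [0, 14, 9, 4, 8, 2, 12, 3, 6, 1, 10, 11, 5, 13, 7]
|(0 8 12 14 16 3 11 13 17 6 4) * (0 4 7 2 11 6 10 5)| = |(0 8 12 14 16 3 6 7 2 11 13 17 10 5)| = 14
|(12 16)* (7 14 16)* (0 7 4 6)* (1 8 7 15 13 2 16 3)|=|(0 15 13 2 16 12 4 6)(1 8 7 14 3)|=40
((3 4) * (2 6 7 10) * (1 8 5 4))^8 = (10)(1 4 8 3 5)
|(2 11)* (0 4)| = |(0 4)(2 11)| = 2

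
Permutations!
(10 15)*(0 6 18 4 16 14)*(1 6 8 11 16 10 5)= [8, 6, 2, 3, 10, 1, 18, 7, 11, 9, 15, 16, 12, 13, 0, 5, 14, 17, 4]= (0 8 11 16 14)(1 6 18 4 10 15 5)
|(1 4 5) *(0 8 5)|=|(0 8 5 1 4)|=5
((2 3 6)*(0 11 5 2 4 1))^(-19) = ((0 11 5 2 3 6 4 1))^(-19) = (0 6 5 1 3 11 4 2)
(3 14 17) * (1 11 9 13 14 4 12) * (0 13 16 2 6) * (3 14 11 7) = (0 13 11 9 16 2 6)(1 7 3 4 12)(14 17) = [13, 7, 6, 4, 12, 5, 0, 3, 8, 16, 10, 9, 1, 11, 17, 15, 2, 14]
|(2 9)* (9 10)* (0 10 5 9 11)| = |(0 10 11)(2 5 9)| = 3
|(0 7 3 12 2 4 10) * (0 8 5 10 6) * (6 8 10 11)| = |(0 7 3 12 2 4 8 5 11 6)| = 10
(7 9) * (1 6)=(1 6)(7 9)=[0, 6, 2, 3, 4, 5, 1, 9, 8, 7]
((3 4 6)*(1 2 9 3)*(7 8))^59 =(1 6 4 3 9 2)(7 8)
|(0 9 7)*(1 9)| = |(0 1 9 7)| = 4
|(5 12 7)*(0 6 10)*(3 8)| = 6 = |(0 6 10)(3 8)(5 12 7)|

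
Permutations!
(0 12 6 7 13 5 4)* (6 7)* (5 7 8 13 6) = (0 12 8 13 7 6 5 4) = [12, 1, 2, 3, 0, 4, 5, 6, 13, 9, 10, 11, 8, 7]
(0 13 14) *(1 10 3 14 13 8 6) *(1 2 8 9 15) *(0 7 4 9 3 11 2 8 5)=(0 3 14 7 4 9 15 1 10 11 2 5)(6 8)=[3, 10, 5, 14, 9, 0, 8, 4, 6, 15, 11, 2, 12, 13, 7, 1]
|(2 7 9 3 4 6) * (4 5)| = |(2 7 9 3 5 4 6)| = 7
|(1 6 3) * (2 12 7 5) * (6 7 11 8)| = |(1 7 5 2 12 11 8 6 3)| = 9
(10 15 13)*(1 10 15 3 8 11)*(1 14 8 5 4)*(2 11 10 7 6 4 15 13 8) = (1 7 6 4)(2 11 14)(3 5 15 8 10) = [0, 7, 11, 5, 1, 15, 4, 6, 10, 9, 3, 14, 12, 13, 2, 8]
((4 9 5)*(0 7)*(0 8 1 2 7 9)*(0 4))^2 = (0 5 9)(1 7)(2 8)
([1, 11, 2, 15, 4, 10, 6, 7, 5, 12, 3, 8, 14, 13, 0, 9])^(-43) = (0 1 11 8 5 10 3 15 9 12 14)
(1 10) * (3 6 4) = (1 10)(3 6 4) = [0, 10, 2, 6, 3, 5, 4, 7, 8, 9, 1]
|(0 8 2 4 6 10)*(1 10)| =7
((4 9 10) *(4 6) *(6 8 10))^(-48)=((4 9 6)(8 10))^(-48)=(10)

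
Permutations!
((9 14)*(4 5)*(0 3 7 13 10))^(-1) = (0 10 13 7 3)(4 5)(9 14)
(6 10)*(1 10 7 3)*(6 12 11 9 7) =(1 10 12 11 9 7 3) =[0, 10, 2, 1, 4, 5, 6, 3, 8, 7, 12, 9, 11]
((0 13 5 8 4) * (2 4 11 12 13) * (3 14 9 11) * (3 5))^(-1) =(0 4 2)(3 13 12 11 9 14)(5 8)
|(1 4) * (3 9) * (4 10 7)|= 4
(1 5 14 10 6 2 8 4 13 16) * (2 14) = (1 5 2 8 4 13 16)(6 14 10) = [0, 5, 8, 3, 13, 2, 14, 7, 4, 9, 6, 11, 12, 16, 10, 15, 1]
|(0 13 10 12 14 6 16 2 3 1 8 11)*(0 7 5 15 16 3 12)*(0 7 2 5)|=24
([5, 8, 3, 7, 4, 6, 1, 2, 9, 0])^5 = (0 9 8 1 6 5)(2 7 3)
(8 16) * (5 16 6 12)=[0, 1, 2, 3, 4, 16, 12, 7, 6, 9, 10, 11, 5, 13, 14, 15, 8]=(5 16 8 6 12)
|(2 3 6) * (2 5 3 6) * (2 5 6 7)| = 2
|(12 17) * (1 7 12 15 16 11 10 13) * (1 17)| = 6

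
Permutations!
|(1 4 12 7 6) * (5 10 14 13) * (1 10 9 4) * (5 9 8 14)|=|(4 12 7 6 10 5 8 14 13 9)|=10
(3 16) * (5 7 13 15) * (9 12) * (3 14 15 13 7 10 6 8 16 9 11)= (3 9 12 11)(5 10 6 8 16 14 15)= [0, 1, 2, 9, 4, 10, 8, 7, 16, 12, 6, 3, 11, 13, 15, 5, 14]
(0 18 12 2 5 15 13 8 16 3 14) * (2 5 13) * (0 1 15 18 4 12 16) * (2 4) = (0 2 13 8)(1 15 4 12 5 18 16 3 14) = [2, 15, 13, 14, 12, 18, 6, 7, 0, 9, 10, 11, 5, 8, 1, 4, 3, 17, 16]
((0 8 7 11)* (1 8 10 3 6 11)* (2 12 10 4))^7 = ((0 4 2 12 10 3 6 11)(1 8 7))^7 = (0 11 6 3 10 12 2 4)(1 8 7)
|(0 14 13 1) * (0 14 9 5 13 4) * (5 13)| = 6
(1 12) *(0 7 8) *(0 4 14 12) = (0 7 8 4 14 12 1) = [7, 0, 2, 3, 14, 5, 6, 8, 4, 9, 10, 11, 1, 13, 12]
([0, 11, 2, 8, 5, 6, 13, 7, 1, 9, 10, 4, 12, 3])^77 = [0, 13, 2, 5, 8, 1, 11, 7, 6, 9, 10, 3, 12, 4]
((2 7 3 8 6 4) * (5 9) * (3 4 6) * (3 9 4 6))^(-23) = (2 7 6 3 8 9 5 4)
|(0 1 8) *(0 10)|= 4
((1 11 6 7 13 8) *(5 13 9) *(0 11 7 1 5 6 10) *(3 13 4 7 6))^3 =((0 11 10)(1 6)(3 13 8 5 4 7 9))^3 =(1 6)(3 5 9 8 7 13 4)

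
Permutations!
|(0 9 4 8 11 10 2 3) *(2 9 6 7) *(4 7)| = |(0 6 4 8 11 10 9 7 2 3)| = 10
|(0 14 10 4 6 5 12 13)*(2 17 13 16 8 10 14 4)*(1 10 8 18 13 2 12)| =10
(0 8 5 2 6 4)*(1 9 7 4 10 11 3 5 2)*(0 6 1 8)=(1 9 7 4 6 10 11 3 5 8 2)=[0, 9, 1, 5, 6, 8, 10, 4, 2, 7, 11, 3]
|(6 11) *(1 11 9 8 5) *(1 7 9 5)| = 7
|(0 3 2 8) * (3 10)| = |(0 10 3 2 8)| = 5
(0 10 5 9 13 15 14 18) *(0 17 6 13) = [10, 1, 2, 3, 4, 9, 13, 7, 8, 0, 5, 11, 12, 15, 18, 14, 16, 6, 17] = (0 10 5 9)(6 13 15 14 18 17)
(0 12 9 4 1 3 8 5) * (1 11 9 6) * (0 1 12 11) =[11, 3, 2, 8, 0, 1, 12, 7, 5, 4, 10, 9, 6] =(0 11 9 4)(1 3 8 5)(6 12)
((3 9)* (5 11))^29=(3 9)(5 11)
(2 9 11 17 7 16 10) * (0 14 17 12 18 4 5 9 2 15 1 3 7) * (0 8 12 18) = (0 14 17 8 12)(1 3 7 16 10 15)(4 5 9 11 18) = [14, 3, 2, 7, 5, 9, 6, 16, 12, 11, 15, 18, 0, 13, 17, 1, 10, 8, 4]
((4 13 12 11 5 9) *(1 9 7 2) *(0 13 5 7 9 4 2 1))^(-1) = ((0 13 12 11 7 1 4 5 9 2))^(-1) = (0 2 9 5 4 1 7 11 12 13)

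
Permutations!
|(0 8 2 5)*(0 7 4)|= |(0 8 2 5 7 4)|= 6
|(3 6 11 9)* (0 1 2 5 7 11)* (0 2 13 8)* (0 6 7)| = 28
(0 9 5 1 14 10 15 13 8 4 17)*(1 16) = (0 9 5 16 1 14 10 15 13 8 4 17) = [9, 14, 2, 3, 17, 16, 6, 7, 4, 5, 15, 11, 12, 8, 10, 13, 1, 0]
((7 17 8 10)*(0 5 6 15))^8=((0 5 6 15)(7 17 8 10))^8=(17)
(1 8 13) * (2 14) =(1 8 13)(2 14) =[0, 8, 14, 3, 4, 5, 6, 7, 13, 9, 10, 11, 12, 1, 2]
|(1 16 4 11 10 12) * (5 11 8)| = 8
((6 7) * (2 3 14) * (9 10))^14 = (2 14 3)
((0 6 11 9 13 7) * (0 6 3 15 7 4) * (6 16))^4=(0 16 13 15 11)(3 6 4 7 9)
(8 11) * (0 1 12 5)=(0 1 12 5)(8 11)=[1, 12, 2, 3, 4, 0, 6, 7, 11, 9, 10, 8, 5]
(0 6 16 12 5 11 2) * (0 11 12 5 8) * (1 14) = (0 6 16 5 12 8)(1 14)(2 11) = [6, 14, 11, 3, 4, 12, 16, 7, 0, 9, 10, 2, 8, 13, 1, 15, 5]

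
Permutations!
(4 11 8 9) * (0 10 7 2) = (0 10 7 2)(4 11 8 9) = [10, 1, 0, 3, 11, 5, 6, 2, 9, 4, 7, 8]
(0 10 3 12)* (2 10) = (0 2 10 3 12) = [2, 1, 10, 12, 4, 5, 6, 7, 8, 9, 3, 11, 0]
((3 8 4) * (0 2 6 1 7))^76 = (0 2 6 1 7)(3 8 4)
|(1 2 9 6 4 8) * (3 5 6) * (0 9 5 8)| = 9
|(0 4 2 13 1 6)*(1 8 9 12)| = |(0 4 2 13 8 9 12 1 6)| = 9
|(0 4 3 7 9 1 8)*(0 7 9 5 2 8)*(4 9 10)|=|(0 9 1)(2 8 7 5)(3 10 4)|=12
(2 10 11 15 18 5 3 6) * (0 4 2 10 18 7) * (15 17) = [4, 1, 18, 6, 2, 3, 10, 0, 8, 9, 11, 17, 12, 13, 14, 7, 16, 15, 5] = (0 4 2 18 5 3 6 10 11 17 15 7)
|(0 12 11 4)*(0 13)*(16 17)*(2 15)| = 10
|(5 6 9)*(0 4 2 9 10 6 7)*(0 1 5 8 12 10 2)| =6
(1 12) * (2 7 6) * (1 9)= [0, 12, 7, 3, 4, 5, 2, 6, 8, 1, 10, 11, 9]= (1 12 9)(2 7 6)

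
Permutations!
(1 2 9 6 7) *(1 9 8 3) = (1 2 8 3)(6 7 9) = [0, 2, 8, 1, 4, 5, 7, 9, 3, 6]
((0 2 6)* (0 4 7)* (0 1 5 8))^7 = ((0 2 6 4 7 1 5 8))^7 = (0 8 5 1 7 4 6 2)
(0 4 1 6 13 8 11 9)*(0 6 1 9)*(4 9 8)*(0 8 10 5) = [9, 1, 2, 3, 10, 0, 13, 7, 11, 6, 5, 8, 12, 4] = (0 9 6 13 4 10 5)(8 11)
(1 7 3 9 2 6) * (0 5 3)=(0 5 3 9 2 6 1 7)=[5, 7, 6, 9, 4, 3, 1, 0, 8, 2]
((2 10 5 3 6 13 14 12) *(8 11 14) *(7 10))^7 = (2 8 5 12 13 10 14 6 7 11 3)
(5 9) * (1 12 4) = (1 12 4)(5 9) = [0, 12, 2, 3, 1, 9, 6, 7, 8, 5, 10, 11, 4]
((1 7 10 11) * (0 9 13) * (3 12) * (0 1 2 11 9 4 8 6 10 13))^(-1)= (0 9 10 6 8 4)(1 13 7)(2 11)(3 12)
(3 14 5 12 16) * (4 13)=(3 14 5 12 16)(4 13)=[0, 1, 2, 14, 13, 12, 6, 7, 8, 9, 10, 11, 16, 4, 5, 15, 3]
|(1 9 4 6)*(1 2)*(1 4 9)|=3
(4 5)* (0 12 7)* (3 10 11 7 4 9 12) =(0 3 10 11 7)(4 5 9 12) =[3, 1, 2, 10, 5, 9, 6, 0, 8, 12, 11, 7, 4]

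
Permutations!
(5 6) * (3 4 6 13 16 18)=(3 4 6 5 13 16 18)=[0, 1, 2, 4, 6, 13, 5, 7, 8, 9, 10, 11, 12, 16, 14, 15, 18, 17, 3]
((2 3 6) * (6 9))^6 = ((2 3 9 6))^6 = (2 9)(3 6)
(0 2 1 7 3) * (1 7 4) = (0 2 7 3)(1 4) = [2, 4, 7, 0, 1, 5, 6, 3]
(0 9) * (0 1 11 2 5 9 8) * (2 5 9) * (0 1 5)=[8, 11, 9, 3, 4, 2, 6, 7, 1, 5, 10, 0]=(0 8 1 11)(2 9 5)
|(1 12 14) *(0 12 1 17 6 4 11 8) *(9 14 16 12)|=|(0 9 14 17 6 4 11 8)(12 16)|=8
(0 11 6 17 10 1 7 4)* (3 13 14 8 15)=[11, 7, 2, 13, 0, 5, 17, 4, 15, 9, 1, 6, 12, 14, 8, 3, 16, 10]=(0 11 6 17 10 1 7 4)(3 13 14 8 15)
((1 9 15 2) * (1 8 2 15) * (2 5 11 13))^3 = (15)(1 9)(2 11 8 13 5)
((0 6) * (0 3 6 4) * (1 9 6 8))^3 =((0 4)(1 9 6 3 8))^3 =(0 4)(1 3 9 8 6)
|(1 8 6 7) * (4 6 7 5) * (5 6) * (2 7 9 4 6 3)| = 9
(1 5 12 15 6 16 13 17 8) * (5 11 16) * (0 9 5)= (0 9 5 12 15 6)(1 11 16 13 17 8)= [9, 11, 2, 3, 4, 12, 0, 7, 1, 5, 10, 16, 15, 17, 14, 6, 13, 8]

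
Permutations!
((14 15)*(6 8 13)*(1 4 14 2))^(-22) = (1 15 4 2 14)(6 13 8)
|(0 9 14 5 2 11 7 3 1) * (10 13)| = 18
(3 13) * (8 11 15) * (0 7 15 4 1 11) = (0 7 15 8)(1 11 4)(3 13) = [7, 11, 2, 13, 1, 5, 6, 15, 0, 9, 10, 4, 12, 3, 14, 8]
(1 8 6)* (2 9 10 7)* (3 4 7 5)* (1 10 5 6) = [0, 8, 9, 4, 7, 3, 10, 2, 1, 5, 6] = (1 8)(2 9 5 3 4 7)(6 10)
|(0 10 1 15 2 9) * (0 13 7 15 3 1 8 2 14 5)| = 10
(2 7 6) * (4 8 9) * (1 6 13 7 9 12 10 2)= (1 6)(2 9 4 8 12 10)(7 13)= [0, 6, 9, 3, 8, 5, 1, 13, 12, 4, 2, 11, 10, 7]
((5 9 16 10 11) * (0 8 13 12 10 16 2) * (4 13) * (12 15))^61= (16)(0 10 8 11 4 5 13 9 15 2 12)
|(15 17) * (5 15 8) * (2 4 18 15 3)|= 8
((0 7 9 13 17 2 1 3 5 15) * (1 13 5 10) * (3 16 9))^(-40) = (0 16 7 9 3 5 10 15 1)(2 17 13)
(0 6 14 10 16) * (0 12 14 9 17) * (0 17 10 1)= (17)(0 6 9 10 16 12 14 1)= [6, 0, 2, 3, 4, 5, 9, 7, 8, 10, 16, 11, 14, 13, 1, 15, 12, 17]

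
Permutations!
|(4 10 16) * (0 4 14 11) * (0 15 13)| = 8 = |(0 4 10 16 14 11 15 13)|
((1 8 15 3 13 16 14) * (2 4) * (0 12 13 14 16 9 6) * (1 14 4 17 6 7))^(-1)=(0 6 17 2 4 3 15 8 1 7 9 13 12)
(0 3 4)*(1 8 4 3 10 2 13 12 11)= (0 10 2 13 12 11 1 8 4)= [10, 8, 13, 3, 0, 5, 6, 7, 4, 9, 2, 1, 11, 12]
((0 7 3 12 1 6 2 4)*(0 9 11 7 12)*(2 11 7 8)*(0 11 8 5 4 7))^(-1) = ((0 12 1 6 8 2 7 3 11 5 4 9))^(-1) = (0 9 4 5 11 3 7 2 8 6 1 12)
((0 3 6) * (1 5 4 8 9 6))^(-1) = ((0 3 1 5 4 8 9 6))^(-1) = (0 6 9 8 4 5 1 3)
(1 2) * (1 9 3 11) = [0, 2, 9, 11, 4, 5, 6, 7, 8, 3, 10, 1] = (1 2 9 3 11)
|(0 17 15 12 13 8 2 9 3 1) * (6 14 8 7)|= 13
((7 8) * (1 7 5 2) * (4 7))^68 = (1 7 5)(2 4 8)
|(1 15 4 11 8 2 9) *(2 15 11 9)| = |(1 11 8 15 4 9)| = 6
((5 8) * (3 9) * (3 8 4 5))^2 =(3 8 9)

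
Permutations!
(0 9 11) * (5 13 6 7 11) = [9, 1, 2, 3, 4, 13, 7, 11, 8, 5, 10, 0, 12, 6] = (0 9 5 13 6 7 11)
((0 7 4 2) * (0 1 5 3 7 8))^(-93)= (0 8)(1 7)(2 3)(4 5)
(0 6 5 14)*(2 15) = (0 6 5 14)(2 15) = [6, 1, 15, 3, 4, 14, 5, 7, 8, 9, 10, 11, 12, 13, 0, 2]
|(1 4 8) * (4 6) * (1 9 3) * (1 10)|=|(1 6 4 8 9 3 10)|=7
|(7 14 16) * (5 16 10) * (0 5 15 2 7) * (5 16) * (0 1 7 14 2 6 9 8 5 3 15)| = 42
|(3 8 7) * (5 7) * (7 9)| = 5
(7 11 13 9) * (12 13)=(7 11 12 13 9)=[0, 1, 2, 3, 4, 5, 6, 11, 8, 7, 10, 12, 13, 9]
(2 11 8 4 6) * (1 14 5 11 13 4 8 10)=[0, 14, 13, 3, 6, 11, 2, 7, 8, 9, 1, 10, 12, 4, 5]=(1 14 5 11 10)(2 13 4 6)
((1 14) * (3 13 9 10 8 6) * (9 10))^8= (14)(3 8 13 6 10)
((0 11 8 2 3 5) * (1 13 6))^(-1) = (0 5 3 2 8 11)(1 6 13)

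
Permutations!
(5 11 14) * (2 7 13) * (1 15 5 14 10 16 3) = (1 15 5 11 10 16 3)(2 7 13) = [0, 15, 7, 1, 4, 11, 6, 13, 8, 9, 16, 10, 12, 2, 14, 5, 3]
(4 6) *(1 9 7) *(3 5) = (1 9 7)(3 5)(4 6) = [0, 9, 2, 5, 6, 3, 4, 1, 8, 7]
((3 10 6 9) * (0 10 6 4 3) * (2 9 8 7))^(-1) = (0 9 2 7 8 6 3 4 10)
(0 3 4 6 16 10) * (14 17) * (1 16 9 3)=(0 1 16 10)(3 4 6 9)(14 17)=[1, 16, 2, 4, 6, 5, 9, 7, 8, 3, 0, 11, 12, 13, 17, 15, 10, 14]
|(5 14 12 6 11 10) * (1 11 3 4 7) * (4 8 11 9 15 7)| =8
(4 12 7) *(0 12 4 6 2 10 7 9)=[12, 1, 10, 3, 4, 5, 2, 6, 8, 0, 7, 11, 9]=(0 12 9)(2 10 7 6)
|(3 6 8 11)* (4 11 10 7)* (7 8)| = |(3 6 7 4 11)(8 10)| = 10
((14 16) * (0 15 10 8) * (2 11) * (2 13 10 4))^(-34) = (16)(0 10 11 4)(2 15 8 13)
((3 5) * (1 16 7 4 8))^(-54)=((1 16 7 4 8)(3 5))^(-54)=(1 16 7 4 8)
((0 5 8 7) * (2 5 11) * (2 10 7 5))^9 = ((0 11 10 7)(5 8))^9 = (0 11 10 7)(5 8)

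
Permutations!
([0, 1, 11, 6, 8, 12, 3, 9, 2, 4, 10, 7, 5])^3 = (2 9)(3 6)(4 11)(5 12)(7 8)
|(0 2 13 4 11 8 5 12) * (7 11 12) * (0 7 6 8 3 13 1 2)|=6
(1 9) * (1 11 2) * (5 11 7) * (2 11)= (11)(1 9 7 5 2)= [0, 9, 1, 3, 4, 2, 6, 5, 8, 7, 10, 11]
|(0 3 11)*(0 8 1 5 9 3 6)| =|(0 6)(1 5 9 3 11 8)| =6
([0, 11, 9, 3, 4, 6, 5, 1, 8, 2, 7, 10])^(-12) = (11)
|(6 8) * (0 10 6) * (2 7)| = |(0 10 6 8)(2 7)| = 4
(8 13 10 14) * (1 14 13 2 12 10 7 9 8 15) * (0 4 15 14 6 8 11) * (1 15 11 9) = [4, 6, 12, 3, 11, 5, 8, 1, 2, 9, 13, 0, 10, 7, 14, 15] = (15)(0 4 11)(1 6 8 2 12 10 13 7)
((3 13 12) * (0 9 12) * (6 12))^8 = (0 6 3)(9 12 13)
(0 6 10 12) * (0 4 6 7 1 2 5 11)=(0 7 1 2 5 11)(4 6 10 12)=[7, 2, 5, 3, 6, 11, 10, 1, 8, 9, 12, 0, 4]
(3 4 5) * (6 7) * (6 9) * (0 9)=(0 9 6 7)(3 4 5)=[9, 1, 2, 4, 5, 3, 7, 0, 8, 6]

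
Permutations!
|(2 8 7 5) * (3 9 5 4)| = 7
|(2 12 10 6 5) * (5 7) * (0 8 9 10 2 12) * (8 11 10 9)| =8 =|(0 11 10 6 7 5 12 2)|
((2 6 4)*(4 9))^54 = ((2 6 9 4))^54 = (2 9)(4 6)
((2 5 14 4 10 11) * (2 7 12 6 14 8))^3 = ((2 5 8)(4 10 11 7 12 6 14))^3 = (4 7 14 11 6 10 12)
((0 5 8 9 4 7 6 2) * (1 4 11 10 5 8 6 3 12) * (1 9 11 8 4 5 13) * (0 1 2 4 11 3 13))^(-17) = ((0 11 10)(1 5 6 4 7 13 2)(3 12 9 8))^(-17) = (0 11 10)(1 7 5 13 6 2 4)(3 8 9 12)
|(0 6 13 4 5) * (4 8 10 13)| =12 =|(0 6 4 5)(8 10 13)|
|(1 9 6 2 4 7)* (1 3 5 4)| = |(1 9 6 2)(3 5 4 7)| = 4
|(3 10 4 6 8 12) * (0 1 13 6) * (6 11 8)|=9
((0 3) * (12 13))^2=(13)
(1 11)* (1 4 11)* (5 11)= (4 5 11)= [0, 1, 2, 3, 5, 11, 6, 7, 8, 9, 10, 4]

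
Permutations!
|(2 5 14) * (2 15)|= |(2 5 14 15)|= 4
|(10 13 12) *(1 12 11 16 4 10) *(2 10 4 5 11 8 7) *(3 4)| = |(1 12)(2 10 13 8 7)(3 4)(5 11 16)| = 30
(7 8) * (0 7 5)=(0 7 8 5)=[7, 1, 2, 3, 4, 0, 6, 8, 5]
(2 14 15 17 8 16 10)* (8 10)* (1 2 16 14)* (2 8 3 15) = (1 8 14 2)(3 15 17 10 16) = [0, 8, 1, 15, 4, 5, 6, 7, 14, 9, 16, 11, 12, 13, 2, 17, 3, 10]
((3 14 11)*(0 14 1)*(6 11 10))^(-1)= ((0 14 10 6 11 3 1))^(-1)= (0 1 3 11 6 10 14)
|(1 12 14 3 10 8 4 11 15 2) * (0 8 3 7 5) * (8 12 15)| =30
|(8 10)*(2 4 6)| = 6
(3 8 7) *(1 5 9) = (1 5 9)(3 8 7) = [0, 5, 2, 8, 4, 9, 6, 3, 7, 1]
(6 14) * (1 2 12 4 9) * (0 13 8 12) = (0 13 8 12 4 9 1 2)(6 14) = [13, 2, 0, 3, 9, 5, 14, 7, 12, 1, 10, 11, 4, 8, 6]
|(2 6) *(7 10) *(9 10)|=|(2 6)(7 9 10)|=6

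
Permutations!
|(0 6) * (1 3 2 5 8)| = |(0 6)(1 3 2 5 8)| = 10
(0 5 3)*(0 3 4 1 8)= (0 5 4 1 8)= [5, 8, 2, 3, 1, 4, 6, 7, 0]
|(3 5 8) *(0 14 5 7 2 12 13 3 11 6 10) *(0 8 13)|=|(0 14 5 13 3 7 2 12)(6 10 8 11)|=8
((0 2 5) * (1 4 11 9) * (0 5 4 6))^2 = ((0 2 4 11 9 1 6))^2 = (0 4 9 6 2 11 1)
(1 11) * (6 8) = (1 11)(6 8) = [0, 11, 2, 3, 4, 5, 8, 7, 6, 9, 10, 1]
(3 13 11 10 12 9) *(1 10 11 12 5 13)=(1 10 5 13 12 9 3)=[0, 10, 2, 1, 4, 13, 6, 7, 8, 3, 5, 11, 9, 12]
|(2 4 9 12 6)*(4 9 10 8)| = 12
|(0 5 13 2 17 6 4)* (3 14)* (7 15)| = |(0 5 13 2 17 6 4)(3 14)(7 15)| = 14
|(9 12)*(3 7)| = |(3 7)(9 12)| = 2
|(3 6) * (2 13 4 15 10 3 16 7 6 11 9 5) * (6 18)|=36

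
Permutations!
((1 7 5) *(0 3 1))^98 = (0 7 3 5 1)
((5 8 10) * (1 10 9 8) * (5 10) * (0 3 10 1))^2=(0 10 5 3 1)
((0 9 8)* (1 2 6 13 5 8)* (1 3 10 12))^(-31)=(0 3 12 2 13 8 9 10 1 6 5)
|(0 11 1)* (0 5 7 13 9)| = 7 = |(0 11 1 5 7 13 9)|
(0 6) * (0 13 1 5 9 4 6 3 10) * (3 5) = (0 5 9 4 6 13 1 3 10) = [5, 3, 2, 10, 6, 9, 13, 7, 8, 4, 0, 11, 12, 1]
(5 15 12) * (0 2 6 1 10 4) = (0 2 6 1 10 4)(5 15 12) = [2, 10, 6, 3, 0, 15, 1, 7, 8, 9, 4, 11, 5, 13, 14, 12]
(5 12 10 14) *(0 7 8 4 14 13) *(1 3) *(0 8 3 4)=(0 7 3 1 4 14 5 12 10 13 8)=[7, 4, 2, 1, 14, 12, 6, 3, 0, 9, 13, 11, 10, 8, 5]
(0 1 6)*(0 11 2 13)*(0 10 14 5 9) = [1, 6, 13, 3, 4, 9, 11, 7, 8, 0, 14, 2, 12, 10, 5] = (0 1 6 11 2 13 10 14 5 9)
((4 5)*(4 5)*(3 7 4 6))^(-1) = (3 6 4 7)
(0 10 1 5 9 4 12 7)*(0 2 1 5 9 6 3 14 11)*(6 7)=(0 10 5 7 2 1 9 4 12 6 3 14 11)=[10, 9, 1, 14, 12, 7, 3, 2, 8, 4, 5, 0, 6, 13, 11]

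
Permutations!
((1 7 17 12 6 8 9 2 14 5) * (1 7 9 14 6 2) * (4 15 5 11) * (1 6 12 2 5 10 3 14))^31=((1 9 6 8)(2 12 5 7 17)(3 14 11 4 15 10))^31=(1 8 6 9)(2 12 5 7 17)(3 14 11 4 15 10)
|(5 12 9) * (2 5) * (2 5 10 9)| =5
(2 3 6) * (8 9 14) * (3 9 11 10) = (2 9 14 8 11 10 3 6) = [0, 1, 9, 6, 4, 5, 2, 7, 11, 14, 3, 10, 12, 13, 8]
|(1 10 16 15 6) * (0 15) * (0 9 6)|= |(0 15)(1 10 16 9 6)|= 10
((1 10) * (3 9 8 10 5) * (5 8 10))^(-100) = (1 5 9)(3 10 8)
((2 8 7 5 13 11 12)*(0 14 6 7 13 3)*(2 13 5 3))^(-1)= (0 3 7 6 14)(2 5 8)(11 13 12)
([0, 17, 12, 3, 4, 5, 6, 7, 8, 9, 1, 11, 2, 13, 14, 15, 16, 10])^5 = [0, 10, 12, 3, 4, 5, 6, 7, 8, 9, 17, 11, 2, 13, 14, 15, 16, 1]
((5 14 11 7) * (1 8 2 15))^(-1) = ((1 8 2 15)(5 14 11 7))^(-1) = (1 15 2 8)(5 7 11 14)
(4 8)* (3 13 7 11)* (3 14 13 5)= (3 5)(4 8)(7 11 14 13)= [0, 1, 2, 5, 8, 3, 6, 11, 4, 9, 10, 14, 12, 7, 13]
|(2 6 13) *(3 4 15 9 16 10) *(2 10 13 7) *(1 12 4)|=9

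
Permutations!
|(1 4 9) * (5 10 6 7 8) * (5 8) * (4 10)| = 7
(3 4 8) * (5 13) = (3 4 8)(5 13) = [0, 1, 2, 4, 8, 13, 6, 7, 3, 9, 10, 11, 12, 5]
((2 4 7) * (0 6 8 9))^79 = (0 9 8 6)(2 4 7)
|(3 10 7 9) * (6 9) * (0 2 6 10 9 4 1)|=10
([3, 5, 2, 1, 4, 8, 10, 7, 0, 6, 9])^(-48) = (10)(0 1 8 3 5)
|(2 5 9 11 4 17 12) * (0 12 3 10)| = |(0 12 2 5 9 11 4 17 3 10)| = 10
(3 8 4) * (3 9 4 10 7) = (3 8 10 7)(4 9) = [0, 1, 2, 8, 9, 5, 6, 3, 10, 4, 7]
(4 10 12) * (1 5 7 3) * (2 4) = (1 5 7 3)(2 4 10 12) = [0, 5, 4, 1, 10, 7, 6, 3, 8, 9, 12, 11, 2]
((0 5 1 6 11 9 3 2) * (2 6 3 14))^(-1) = ((0 5 1 3 6 11 9 14 2))^(-1) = (0 2 14 9 11 6 3 1 5)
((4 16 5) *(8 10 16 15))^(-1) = (4 5 16 10 8 15)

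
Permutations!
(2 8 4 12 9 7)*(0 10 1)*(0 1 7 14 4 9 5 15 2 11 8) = [10, 1, 0, 3, 12, 15, 6, 11, 9, 14, 7, 8, 5, 13, 4, 2] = (0 10 7 11 8 9 14 4 12 5 15 2)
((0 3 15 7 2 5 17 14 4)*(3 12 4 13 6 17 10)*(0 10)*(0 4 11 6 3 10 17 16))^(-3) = ((0 12 11 6 16)(2 5 4 17 14 13 3 15 7))^(-3) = (0 11 16 12 6)(2 3 17)(4 7 13)(5 15 14)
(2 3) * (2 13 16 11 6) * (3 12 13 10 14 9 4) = [0, 1, 12, 10, 3, 5, 2, 7, 8, 4, 14, 6, 13, 16, 9, 15, 11] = (2 12 13 16 11 6)(3 10 14 9 4)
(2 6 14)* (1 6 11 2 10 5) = [0, 6, 11, 3, 4, 1, 14, 7, 8, 9, 5, 2, 12, 13, 10] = (1 6 14 10 5)(2 11)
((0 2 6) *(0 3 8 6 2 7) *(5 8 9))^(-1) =((0 7)(3 9 5 8 6))^(-1) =(0 7)(3 6 8 5 9)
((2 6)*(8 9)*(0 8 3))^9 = ((0 8 9 3)(2 6))^9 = (0 8 9 3)(2 6)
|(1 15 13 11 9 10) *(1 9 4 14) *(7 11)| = |(1 15 13 7 11 4 14)(9 10)| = 14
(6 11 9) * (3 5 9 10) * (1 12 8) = (1 12 8)(3 5 9 6 11 10) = [0, 12, 2, 5, 4, 9, 11, 7, 1, 6, 3, 10, 8]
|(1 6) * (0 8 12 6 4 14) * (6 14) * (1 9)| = 4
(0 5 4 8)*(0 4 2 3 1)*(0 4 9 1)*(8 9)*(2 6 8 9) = (0 5 6 8 9 1 4 2 3) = [5, 4, 3, 0, 2, 6, 8, 7, 9, 1]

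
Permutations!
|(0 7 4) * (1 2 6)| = 3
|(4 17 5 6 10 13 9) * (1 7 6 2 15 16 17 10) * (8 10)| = 15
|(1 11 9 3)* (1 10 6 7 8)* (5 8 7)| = 8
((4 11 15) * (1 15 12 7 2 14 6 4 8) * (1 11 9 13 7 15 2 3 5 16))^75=(1 5 7 9 6 2 16 3 13 4 14)(8 15 12 11)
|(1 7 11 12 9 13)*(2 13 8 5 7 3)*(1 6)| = |(1 3 2 13 6)(5 7 11 12 9 8)| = 30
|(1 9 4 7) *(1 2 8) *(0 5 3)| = 6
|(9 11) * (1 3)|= 2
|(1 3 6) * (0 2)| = 6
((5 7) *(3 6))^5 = (3 6)(5 7)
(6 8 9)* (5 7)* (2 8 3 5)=(2 8 9 6 3 5 7)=[0, 1, 8, 5, 4, 7, 3, 2, 9, 6]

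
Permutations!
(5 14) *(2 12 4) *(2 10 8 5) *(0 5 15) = [5, 1, 12, 3, 10, 14, 6, 7, 15, 9, 8, 11, 4, 13, 2, 0] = (0 5 14 2 12 4 10 8 15)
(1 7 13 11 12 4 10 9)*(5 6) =(1 7 13 11 12 4 10 9)(5 6) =[0, 7, 2, 3, 10, 6, 5, 13, 8, 1, 9, 12, 4, 11]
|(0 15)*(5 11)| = 2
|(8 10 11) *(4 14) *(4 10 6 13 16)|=8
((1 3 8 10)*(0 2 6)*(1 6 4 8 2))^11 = ((0 1 3 2 4 8 10 6))^11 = (0 2 10 1 4 6 3 8)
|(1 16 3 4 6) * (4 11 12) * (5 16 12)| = |(1 12 4 6)(3 11 5 16)| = 4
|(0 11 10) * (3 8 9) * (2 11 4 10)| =|(0 4 10)(2 11)(3 8 9)| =6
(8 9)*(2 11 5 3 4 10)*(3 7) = (2 11 5 7 3 4 10)(8 9) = [0, 1, 11, 4, 10, 7, 6, 3, 9, 8, 2, 5]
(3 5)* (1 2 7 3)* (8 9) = (1 2 7 3 5)(8 9) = [0, 2, 7, 5, 4, 1, 6, 3, 9, 8]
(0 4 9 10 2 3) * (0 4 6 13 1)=(0 6 13 1)(2 3 4 9 10)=[6, 0, 3, 4, 9, 5, 13, 7, 8, 10, 2, 11, 12, 1]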